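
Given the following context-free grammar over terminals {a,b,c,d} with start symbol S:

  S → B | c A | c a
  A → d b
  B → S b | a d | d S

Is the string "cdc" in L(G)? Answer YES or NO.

CNF form of G:
  S -> S T1 | T0 S | T2 T0 | T3 A | T3 T2
  A -> T0 T1
  B -> S T1 | T0 S | T2 T0
  T0 -> d
  T1 -> b
  T2 -> a
  T3 -> c

Fill CYK table bottom-up:
  [0..0]={T3}  "c"  orig:{}
  [1..1]={T0}  "d"  orig:{}
  [2..2]={T3}  "c"  orig:{}
  [0..1]=∅  "cd"
  [1..2]=∅  "dc"
  [0..2]=∅  "cdc"

S ∉ T[0,2] ⇒ NO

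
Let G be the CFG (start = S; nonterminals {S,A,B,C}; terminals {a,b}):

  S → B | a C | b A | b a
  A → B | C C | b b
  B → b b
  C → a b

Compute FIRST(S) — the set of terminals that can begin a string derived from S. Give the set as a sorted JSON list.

FIRST sets, iterate to fixpoint:
[1]
  A via A→b b: +{b}
  B via B→b b: +{b}
  C via C→a b: +{a}
  S via S→B: +{b}
  S via S→a C: +{a}
  S: {a,b}  A: {b}  B: {b}  C: {a}
[2]
  A via A→C C: +{a}
  S: {a,b}  A: {a,b}  B: {b}  C: {a}
[3] (stable)
  S: {a,b}  A: {a,b}  B: {b}  C: {a}

FIRST(S) = ["a", "b"]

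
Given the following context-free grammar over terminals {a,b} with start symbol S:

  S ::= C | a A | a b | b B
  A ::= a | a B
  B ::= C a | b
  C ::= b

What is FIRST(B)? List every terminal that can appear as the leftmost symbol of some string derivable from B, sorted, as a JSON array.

FIRST sets, iterate to fixpoint:
iter 1:
  A via A→a: +{a}
  B via B→b: +{b}
  C via C→b: +{b}
  S via S→C: +{b}
  S via S→a A: +{a}
  FIRST(S)={a,b}  FIRST(A)={a}  FIRST(B)={b}  FIRST(C)={b}
iter 2: — fixpoint
  FIRST(S)={a,b}  FIRST(A)={a}  FIRST(B)={b}  FIRST(C)={b}

FIRST(B) = ["b"]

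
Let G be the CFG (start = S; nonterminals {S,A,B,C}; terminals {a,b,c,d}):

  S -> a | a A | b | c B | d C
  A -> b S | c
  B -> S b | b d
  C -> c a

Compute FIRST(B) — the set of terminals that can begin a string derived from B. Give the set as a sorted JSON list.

FIRST sets, iterate to fixpoint:
iter 1:
  A via A→b S: +{b}
  A via A→c: +{c}
  B via B→b d: +{b}
  C via C→c a: +{c}
  S via S→a: +{a}
  S via S→b: +{b}
  S via S→c B: +{c}
  S via S→d C: +{d}
  FIRST(S)={a,b,c,d}  FIRST(A)={b,c}  FIRST(B)={b}  FIRST(C)={c}
iter 2:
  B via B→S b: +{a,c,d}
  FIRST(S)={a,b,c,d}  FIRST(A)={b,c}  FIRST(B)={a,b,c,d}  FIRST(C)={c}
iter 3: (no change)
  FIRST(S)={a,b,c,d}  FIRST(A)={b,c}  FIRST(B)={a,b,c,d}  FIRST(C)={c}

FIRST(B) = ["a", "b", "c", "d"]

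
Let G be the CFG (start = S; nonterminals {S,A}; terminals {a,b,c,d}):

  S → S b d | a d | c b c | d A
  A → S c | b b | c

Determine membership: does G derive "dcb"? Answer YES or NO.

Convert to CNF:
  S -> S X4 | T0 X5 | T2 A | T3 T2
  A -> S T0 | T1 T1 | c
  T0 -> c
  T1 -> b
  T2 -> d
  T3 -> a
  X4 -> T1 T2
  X5 -> T1 T0

CYK table (by increasing span):
  [0..0]={T2}  "d"  orig:{}
  [1..1]={A,T0}  "c"  orig:{A}
  [2..2]={T1}  "b"  orig:{}
  [0..1]={S}  "dc"
  [1..2]=∅  "cb"
  [0..2]=∅  "dcb"

S ∉ T[0,2] ⇒ NO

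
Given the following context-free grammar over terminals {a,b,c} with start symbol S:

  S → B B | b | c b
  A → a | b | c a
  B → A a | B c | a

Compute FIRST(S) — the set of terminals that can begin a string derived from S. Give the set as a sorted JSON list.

Compute FIRST by fixpoint:
[1]
  A via A→a: +{a}
  A via A→b: +{b}
  A via A→c a: +{c}
  B via B→A a: +{a,b,c}
  S via S→B B: +{a,b,c}
  FIRST(S)={a,b,c}  FIRST(A)={a,b,c}  FIRST(B)={a,b,c}
[2] (no change)
  FIRST(S)={a,b,c}  FIRST(A)={a,b,c}  FIRST(B)={a,b,c}

FIRST(S) = ["a", "b", "c"]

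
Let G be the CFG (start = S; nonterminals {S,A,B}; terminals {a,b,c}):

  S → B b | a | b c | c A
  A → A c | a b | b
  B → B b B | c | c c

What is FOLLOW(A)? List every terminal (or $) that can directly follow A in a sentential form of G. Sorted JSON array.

Compute FIRST by fixpoint:
iter 1:
  A via A→a b: +{a}
  A via A→b: +{b}
  B via B→c: +{c}
  S via S→B b: +{c}
  S via S→a: +{a}
  S via S→b c: +{b}
  FIRST[S]={a,b,c}  FIRST[A]={a,b}  FIRST[B]={c}
iter 2: done
  FIRST[S]={a,b,c}  FIRST[A]={a,b}  FIRST[B]={c}

FOLLOW iteration:
initialize: $ ∈ FOLLOW(S)
[1]
  A→A c: FOLLOW(A) ⊇ FIRST(c) = {c}; new: +{c}
  B→B b B: FOLLOW(B) ⊇ FIRST(b) = {b}; new: +{b}
  S→c A: FOLLOW(A) ⊇ FOLLOW(S) ⊇ {$}; new: +{$}
  S: {$}  A: {$,c}  B: {b}
[2] done
  S: {$}  A: {$,c}  B: {b}

FOLLOW(A) = ["$", "c"]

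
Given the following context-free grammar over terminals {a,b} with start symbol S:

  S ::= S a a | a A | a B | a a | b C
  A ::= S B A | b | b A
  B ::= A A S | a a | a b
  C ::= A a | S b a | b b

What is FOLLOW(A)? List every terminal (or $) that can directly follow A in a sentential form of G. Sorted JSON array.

Compute FIRST by fixpoint:
iter 1:
  A via A→b: +{b}
  B via B→A A S: +{b}
  B via B→a a: +{a}
  C via C→A a: +{b}
  S via S→a A: +{a}
  S via S→b C: +{b}
  S: {a,b}  A: {b}  B: {a,b}  C: {b}
iter 2:
  A via A→S B A: +{a}
  C via C→A a: +{a}
  S: {a,b}  A: {a,b}  B: {a,b}  C: {a,b}
iter 3: (stable)
  S: {a,b}  A: {a,b}  B: {a,b}  C: {a,b}

FOLLOW sets:
seed FOLLOW(S) with $
iter 1:
  A→S B A: FOLLOW(S) ⊇ FIRST(B) = {a,b}; new: +{a,b}
  A→S B A: FOLLOW(B) ⊇ FIRST(A) = {a,b}; new: +{a,b}
  B→A A S: FOLLOW(A) ⊇ FIRST(A) = {a,b}; new: +{a,b}
  S→a A: FOLLOW(A) ⊇ FOLLOW(S) ⊇ {$,a,b}; new: +{$}
  S→a B: FOLLOW(B) ⊇ FOLLOW(S) ⊇ {$,a,b}; new: +{$}
  S→b C: FOLLOW(C) ⊇ FOLLOW(S) ⊇ {$,a,b}; new: +{$,a,b}
  S: {$,a,b}  A: {$,a,b}  B: {$,a,b}  C: {$,a,b}
iter 2: — fixpoint
  S: {$,a,b}  A: {$,a,b}  B: {$,a,b}  C: {$,a,b}

FOLLOW(A) = ["$", "a", "b"]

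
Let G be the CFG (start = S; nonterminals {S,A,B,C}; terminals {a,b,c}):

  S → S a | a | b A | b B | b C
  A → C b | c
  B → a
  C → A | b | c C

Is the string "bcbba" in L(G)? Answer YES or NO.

Convert to CNF:
  S -> S T2 | T0 A | T0 B | T0 C | a
  A -> C T0 | c
  B -> a
  C -> C T0 | T1 C | b | c
  T0 -> b
  T1 -> c
  T2 -> a

CYK table (by increasing span):
  T[0,0] 'b' = {C,T0}  orig:{C}
  T[1,1] 'c' = {A,C,T1}  orig:{A,C}
  T[2,2] 'b' = {C,T0}  orig:{C}
  T[3,3] 'b' = {C,T0}  orig:{C}
  T[4,4] 'a' = {B,S,T2}  orig:{B,S}
  T[0,1] 'bc' = {S}
  T[1,2] 'cb' = {A,C}
  T[2,3] 'bb' = {A,C,S}
  T[3,4] 'ba' = {S}
  T[0,2] 'bcb' = {S}
  T[1,3] 'cbb' = {A,C}
  T[2,4] 'bba' = {S}
  T[0,3] 'bcbb' = {S}
  T[1,4] 'cbba' = ∅
  T[0,4] 'bcbba' = {S}

S ∈ T[0,4] ⇒ YES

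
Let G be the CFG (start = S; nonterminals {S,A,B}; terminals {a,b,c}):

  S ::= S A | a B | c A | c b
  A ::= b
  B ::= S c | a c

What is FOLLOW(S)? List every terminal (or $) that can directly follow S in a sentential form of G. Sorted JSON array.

Compute FIRST by fixpoint:
iter 1:
  A via A→b: +{b}
  B via B→a c: +{a}
  S via S→a B: +{a}
  S via S→c A: +{c}
  S: {a,c}  A: {b}  B: {a}
iter 2:
  B via B→S c: +{c}
  S: {a,c}  A: {b}  B: {a,c}
iter 3: (no change)
  S: {a,c}  A: {b}  B: {a,c}

FOLLOW iteration:
seed FOLLOW(S) with $
iter 1:
  B→S c: FOLLOW(S) ⊇ FIRST(c) = {c}; new: +{c}
  S→S A: FOLLOW(S) ⊇ FIRST(A) = {b}; new: +{b}
  S→S A: FOLLOW(A) ⊇ FOLLOW(S) ⊇ {$,b,c}; new: +{$,b,c}
  S→a B: FOLLOW(B) ⊇ FOLLOW(S) ⊇ {$,b,c}; new: +{$,b,c}
  FOLLOW(S)={$,b,c}  FOLLOW(A)={$,b,c}  FOLLOW(B)={$,b,c}
iter 2: done
  FOLLOW(S)={$,b,c}  FOLLOW(A)={$,b,c}  FOLLOW(B)={$,b,c}

FOLLOW(S) = ["$", "b", "c"]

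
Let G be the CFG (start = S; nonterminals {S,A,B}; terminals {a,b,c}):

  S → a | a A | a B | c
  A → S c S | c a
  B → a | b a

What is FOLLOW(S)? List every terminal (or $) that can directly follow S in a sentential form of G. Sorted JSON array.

Compute FIRST by fixpoint:
iter 1:
  A via A→c a: +{c}
  B via B→a: +{a}
  B via B→b a: +{b}
  S via S→a: +{a}
  S via S→c: +{c}
  FIRST[S]={a,c}  FIRST[A]={c}  FIRST[B]={a,b}
iter 2:
  A via A→S c S: +{a}
  FIRST[S]={a,c}  FIRST[A]={a,c}  FIRST[B]={a,b}
iter 3: done
  FIRST[S]={a,c}  FIRST[A]={a,c}  FIRST[B]={a,b}

FOLLOW iteration:
initialize: $ ∈ FOLLOW(S)
pass 1:
  A→S c S: FOLLOW(S) ⊇ FIRST(c) = {c}; new: +{c}
  S→a A: FOLLOW(A) ⊇ FOLLOW(S) ⊇ {$,c}; new: +{$,c}
  S→a B: FOLLOW(B) ⊇ FOLLOW(S) ⊇ {$,c}; new: +{$,c}
  S: {$,c}  A: {$,c}  B: {$,c}
pass 2: — fixpoint
  S: {$,c}  A: {$,c}  B: {$,c}

FOLLOW(S) = ["$", "c"]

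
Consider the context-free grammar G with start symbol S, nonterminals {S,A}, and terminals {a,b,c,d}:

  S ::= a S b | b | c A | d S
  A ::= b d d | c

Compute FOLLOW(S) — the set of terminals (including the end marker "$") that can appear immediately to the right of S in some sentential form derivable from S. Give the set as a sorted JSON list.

FIRST sets, iterate to fixpoint:
[1]
  A via A→b d d: +{b}
  A via A→c: +{c}
  S via S→a S b: +{a}
  S via S→b: +{b}
  S via S→c A: +{c}
  S via S→d S: +{d}
  S: {a,b,c,d}  A: {b,c}
[2] — fixpoint
  S: {a,b,c,d}  A: {b,c}

FOLLOW sets:
seed FOLLOW(S) with $
[1]
  S→a S b: FOLLOW(S) ⊇ FIRST(b) = {b}; new: +{b}
  S→c A: FOLLOW(A) ⊇ FOLLOW(S) ⊇ {$,b}; new: +{$,b}
  S: {$,b}  A: {$,b}
[2] done
  S: {$,b}  A: {$,b}

FOLLOW(S) = ["$", "b"]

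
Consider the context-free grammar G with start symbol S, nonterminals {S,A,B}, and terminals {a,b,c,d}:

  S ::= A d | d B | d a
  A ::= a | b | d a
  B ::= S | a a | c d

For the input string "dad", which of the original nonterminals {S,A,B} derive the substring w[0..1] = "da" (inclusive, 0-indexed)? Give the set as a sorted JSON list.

Convert to CNF:
  S -> A T0 | T0 B | T0 T1
  A -> T0 T1 | a | b
  B -> A T0 | T0 B | T0 T1 | T1 T1 | T2 T0
  T0 -> d
  T1 -> a
  T2 -> c

Fill CYK table bottom-up (cells [i..j] with 0 ≤ i ≤ j ≤ 1 only):
  [0..0]={T0}  "d"  orig:{}
  [1..1]={A,T1}  "a"  orig:{A}
  [0..1]={A,B,S}  "da"

Original NTs in T[0,1] deriving "da": ["A", "B", "S"]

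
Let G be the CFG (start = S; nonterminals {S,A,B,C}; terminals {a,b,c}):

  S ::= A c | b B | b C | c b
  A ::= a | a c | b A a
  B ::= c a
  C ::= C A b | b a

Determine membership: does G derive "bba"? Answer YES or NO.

CNF form of G:
  S -> A T1 | T1 T2 | T2 B | T2 C
  A -> T0 T1 | T2 X3 | a
  B -> T1 T0
  C -> C X4 | T2 T0
  T0 -> a
  T1 -> c
  T2 -> b
  X3 -> A T0
  X4 -> A T2

Fill CYK table bottom-up:
  cell(0,0) b: {T2}  orig:{}
  cell(1,1) b: {T2}  orig:{}
  cell(2,2) a: {A,T0}  orig:{A}
  cell(0,1) bb: ∅
  cell(1,2) ba: {C}
  cell(0,2) bba: {S}

S ∈ T[0,2] ⇒ YES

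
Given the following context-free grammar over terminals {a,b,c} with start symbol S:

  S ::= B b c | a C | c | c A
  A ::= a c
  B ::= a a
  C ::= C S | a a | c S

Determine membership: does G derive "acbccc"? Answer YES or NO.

CNF form of G:
  S -> B X3 | T0 C | T1 A | c
  A -> T0 T1
  B -> T0 T0
  C -> C S | T0 T0 | T1 S
  T0 -> a
  T1 -> c
  T2 -> b
  X3 -> T2 T1

Fill CYK table bottom-up:
  [0..0]={T0}  "a"  orig:{}
  [1..1]={S,T1}  "c"  orig:{S}
  [2..2]={T2}  "b"  orig:{}
  [3..3]={S,T1}  "c"  orig:{S}
  [4..4]={S,T1}  "c"  orig:{S}
  [5..5]={S,T1}  "c"  orig:{S}
  [0..1]={A}  "ac"
  [1..2]=∅  "cb"
  [2..3]={X3}  "bc"  orig:{}
  [3..4]={C}  "cc"
  [4..5]={C}  "cc"
  [0..2]=∅  "acb"
  [1..3]=∅  "cbc"
  [2..4]=∅  "bcc"
  [3..5]={C}  "ccc"
  [0..3]=∅  "acbc"
  [1..4]=∅  "cbcc"
  [2..5]=∅  "bccc"
  [0..4]=∅  "acbcc"
  [1..5]=∅  "cbccc"
  [0..5]=∅  "acbccc"

S ∉ T[0,5] ⇒ NO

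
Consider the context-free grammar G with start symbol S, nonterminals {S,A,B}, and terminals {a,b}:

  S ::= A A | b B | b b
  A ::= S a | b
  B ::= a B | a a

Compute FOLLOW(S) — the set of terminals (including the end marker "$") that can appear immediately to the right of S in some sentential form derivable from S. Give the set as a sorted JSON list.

FIRST iteration:
round 1:
  A via A→b: +{b}
  B via B→a B: +{a}
  S via S→A A: +{b}
  FIRST[S]={b}  FIRST[A]={b}  FIRST[B]={a}
round 2: (no change)
  FIRST[S]={b}  FIRST[A]={b}  FIRST[B]={a}

FOLLOW sets:
FOLLOW(S) := {$}
round 1:
  A→S a: FOLLOW(S) ⊇ FIRST(a) = {a}; new: +{a}
  S→A A: FOLLOW(A) ⊇ FIRST(A) = {b}; new: +{b}
  S→A A: FOLLOW(A) ⊇ FOLLOW(S) ⊇ {$,a}; new: +{$,a}
  S→b B: FOLLOW(B) ⊇ FOLLOW(S) ⊇ {$,a}; new: +{$,a}
  S: {$,a}  A: {$,a,b}  B: {$,a}
round 2: (no change)
  S: {$,a}  A: {$,a,b}  B: {$,a}

FOLLOW(S) = ["$", "a"]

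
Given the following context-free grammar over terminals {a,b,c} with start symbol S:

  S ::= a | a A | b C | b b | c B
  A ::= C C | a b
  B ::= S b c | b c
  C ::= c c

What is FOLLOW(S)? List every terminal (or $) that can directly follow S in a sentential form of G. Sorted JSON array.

FIRST sets, iterate to fixpoint:
round 1:
  A via A→a b: +{a}
  B via B→b c: +{b}
  C via C→c c: +{c}
  S via S→a: +{a}
  S via S→b C: +{b}
  S via S→c B: +{c}
  S: {a,b,c}  A: {a}  B: {b}  C: {c}
round 2:
  A via A→C C: +{c}
  B via B→S b c: +{a,c}
  S: {a,b,c}  A: {a,c}  B: {a,b,c}  C: {c}
round 3: (stable)
  S: {a,b,c}  A: {a,c}  B: {a,b,c}  C: {c}

FOLLOW sets:
seed FOLLOW(S) with $
[1]
  A→C C: FOLLOW(C) ⊇ FIRST(C) = {c}; new: +{c}
  B→S b c: FOLLOW(S) ⊇ FIRST(b) = {b}; new: +{b}
  S→a A: FOLLOW(A) ⊇ FOLLOW(S) ⊇ {$,b}; new: +{$,b}
  S→b C: FOLLOW(C) ⊇ FOLLOW(S) ⊇ {$,b}; new: +{$,b}
  S→c B: FOLLOW(B) ⊇ FOLLOW(S) ⊇ {$,b}; new: +{$,b}
  FOLLOW[S]={$,b}  FOLLOW[A]={$,b}  FOLLOW[B]={$,b}  FOLLOW[C]={$,b,c}
[2] (no change)
  FOLLOW[S]={$,b}  FOLLOW[A]={$,b}  FOLLOW[B]={$,b}  FOLLOW[C]={$,b,c}

FOLLOW(S) = ["$", "b"]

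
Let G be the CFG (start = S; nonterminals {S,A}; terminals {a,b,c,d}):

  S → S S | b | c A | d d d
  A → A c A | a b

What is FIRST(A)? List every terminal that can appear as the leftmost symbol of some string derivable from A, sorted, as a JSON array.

FIRST iteration:
[1]
  A via A→a b: +{a}
  S via S→b: +{b}
  S via S→c A: +{c}
  S via S→d d d: +{d}
  FIRST[S]={b,c,d}  FIRST[A]={a}
[2] (no change)
  FIRST[S]={b,c,d}  FIRST[A]={a}

FIRST(A) = ["a"]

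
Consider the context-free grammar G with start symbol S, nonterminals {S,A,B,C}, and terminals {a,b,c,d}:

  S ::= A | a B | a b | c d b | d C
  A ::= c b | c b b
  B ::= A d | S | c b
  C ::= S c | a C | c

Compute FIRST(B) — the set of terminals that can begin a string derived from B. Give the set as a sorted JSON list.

Compute FIRST by fixpoint:
[1]
  A via A→c b: +{c}
  B via B→A d: +{c}
  C via C→a C: +{a}
  C via C→c: +{c}
  S via S→A: +{c}
  S via S→a B: +{a}
  S via S→d C: +{d}
  S: {a,c,d}  A: {c}  B: {c}  C: {a,c}
[2]
  B via B→S: +{a,d}
  C via C→S c: +{d}
  S: {a,c,d}  A: {c}  B: {a,c,d}  C: {a,c,d}
[3] — fixpoint
  S: {a,c,d}  A: {c}  B: {a,c,d}  C: {a,c,d}

FIRST(B) = ["a", "c", "d"]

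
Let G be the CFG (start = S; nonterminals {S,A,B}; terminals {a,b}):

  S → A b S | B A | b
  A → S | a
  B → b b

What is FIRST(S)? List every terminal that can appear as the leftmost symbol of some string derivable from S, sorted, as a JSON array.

FIRST iteration:
iter 1:
  A via A→a: +{a}
  B via B→b b: +{b}
  S via S→A b S: +{a}
  S via S→B A: +{b}
  FIRST[S]={a,b}  FIRST[A]={a}  FIRST[B]={b}
iter 2:
  A via A→S: +{b}
  FIRST[S]={a,b}  FIRST[A]={a,b}  FIRST[B]={b}
iter 3: done
  FIRST[S]={a,b}  FIRST[A]={a,b}  FIRST[B]={b}

FIRST(S) = ["a", "b"]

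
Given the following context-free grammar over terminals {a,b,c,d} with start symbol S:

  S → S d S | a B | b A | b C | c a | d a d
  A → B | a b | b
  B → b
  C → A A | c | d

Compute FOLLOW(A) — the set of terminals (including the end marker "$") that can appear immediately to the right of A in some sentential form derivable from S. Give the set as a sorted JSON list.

FIRST iteration:
pass 1:
  A via A→a b: +{a}
  A via A→b: +{b}
  B via B→b: +{b}
  C via C→A A: +{a,b}
  C via C→c: +{c}
  C via C→d: +{d}
  S via S→a B: +{a}
  S via S→b A: +{b}
  S via S→c a: +{c}
  S via S→d a d: +{d}
  S: {a,b,c,d}  A: {a,b}  B: {b}  C: {a,b,c,d}
pass 2: (no change)
  S: {a,b,c,d}  A: {a,b}  B: {b}  C: {a,b,c,d}

FOLLOW sets:
seed FOLLOW(S) with $
[1]
  C→A A: FOLLOW(A) ⊇ FIRST(A) = {a,b}; new: +{a,b}
  S→S d S: FOLLOW(S) ⊇ FIRST(d) = {d}; new: +{d}
  S→a B: FOLLOW(B) ⊇ FOLLOW(S) ⊇ {$,d}; new: +{$,d}
  S→b A: FOLLOW(A) ⊇ FOLLOW(S) ⊇ {$,d}; new: +{$,d}
  S→b C: FOLLOW(C) ⊇ FOLLOW(S) ⊇ {$,d}; new: +{$,d}
  S: {$,d}  A: {$,a,b,d}  B: {$,d}  C: {$,d}
[2]
  A→B: FOLLOW(B) ⊇ FOLLOW(A) ⊇ {$,a,b,d}; new: +{a,b}
  S: {$,d}  A: {$,a,b,d}  B: {$,a,b,d}  C: {$,d}
[3] done
  S: {$,d}  A: {$,a,b,d}  B: {$,a,b,d}  C: {$,d}

FOLLOW(A) = ["$", "a", "b", "d"]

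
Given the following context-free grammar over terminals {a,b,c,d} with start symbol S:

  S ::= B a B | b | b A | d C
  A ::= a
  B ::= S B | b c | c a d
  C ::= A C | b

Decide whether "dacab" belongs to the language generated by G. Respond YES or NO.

Convert to CNF:
  S -> B X5 | T0 A | T3 C | b
  A -> a
  B -> S B | T0 T1 | T1 X4
  C -> A C | b
  T0 -> b
  T1 -> c
  T2 -> a
  T3 -> d
  X4 -> T2 T3
  X5 -> T2 B

CYK fill:
  [0..0]={T3}  "d"  orig:{}
  [1..1]={A,T2}  "a"  orig:{A}
  [2..2]={T1}  "c"  orig:{}
  [3..3]={A,T2}  "a"  orig:{A}
  [4..4]={C,S,T0}  "b"  orig:{C,S}
  [0..1]=∅  "da"
  [1..2]=∅  "ac"
  [2..3]=∅  "ca"
  [3..4]={C}  "ab"
  [0..2]=∅  "dac"
  [1..3]=∅  "aca"
  [2..4]=∅  "cab"
  [0..3]=∅  "daca"
  [1..4]=∅  "acab"
  [0..4]=∅  "dacab"

S ∉ T[0,4] ⇒ NO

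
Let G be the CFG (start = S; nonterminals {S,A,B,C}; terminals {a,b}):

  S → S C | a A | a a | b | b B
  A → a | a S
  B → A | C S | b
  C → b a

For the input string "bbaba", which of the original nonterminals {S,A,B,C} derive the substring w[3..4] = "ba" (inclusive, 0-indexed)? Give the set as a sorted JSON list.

Convert to CNF:
  S -> S C | T0 A | T0 T0 | T1 B | b
  A -> T0 S | a
  B -> C S | T0 S | a | b
  C -> T1 T0
  T0 -> a
  T1 -> b

Fill CYK table bottom-up (cells [i..j] with 3 ≤ i ≤ j ≤ 4 only):
  cell(3,3) b: {B,S,T1}  orig:{B,S}
  cell(4,4) a: {A,B,T0}  orig:{A,B}
  cell(3,4) ba: {C,S}

Original NTs in T[3,4] deriving "ba": ["C", "S"]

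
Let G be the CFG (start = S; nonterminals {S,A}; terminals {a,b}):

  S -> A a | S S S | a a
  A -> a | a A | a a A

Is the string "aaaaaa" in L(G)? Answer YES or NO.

CNF form of G:
  S -> A T0 | S X2 | T0 T0
  A -> T0 A | T0 X1 | a
  T0 -> a
  X1 -> T0 A
  X2 -> S S

CYK table (by increasing span):
  [0..0]={A,T0}  "a"  orig:{A}
  [1..1]={A,T0}  "a"  orig:{A}
  [2..2]={A,T0}  "a"  orig:{A}
  [3..3]={A,T0}  "a"  orig:{A}
  [4..4]={A,T0}  "a"  orig:{A}
  [5..5]={A,T0}  "a"  orig:{A}
  [0..1]={A,S,X1}  "aa"  orig:{A,S}
  [1..2]={A,S,X1}  "aa"  orig:{A,S}
  [2..3]={A,S,X1}  "aa"  orig:{A,S}
  [3..4]={A,S,X1}  "aa"  orig:{A,S}
  [4..5]={A,S,X1}  "aa"  orig:{A,S}
  [0..2]={A,S,X1}  "aaa"  orig:{A,S}
  [1..3]={A,S,X1}  "aaa"  orig:{A,S}
  [2..4]={A,S,X1}  "aaa"  orig:{A,S}
  [3..5]={A,S,X1}  "aaa"  orig:{A,S}
  [0..3]={A,S,X1,X2}  "aaaa"  orig:{A,S}
  [1..4]={A,S,X1,X2}  "aaaa"  orig:{A,S}
  [2..5]={A,S,X1,X2}  "aaaa"  orig:{A,S}
  [0..4]={A,S,X1,X2}  "aaaaa"  orig:{A,S}
  [1..5]={A,S,X1,X2}  "aaaaa"  orig:{A,S}
  [0..5]={A,S,X1,X2}  "aaaaaa"  orig:{A,S}

S ∈ T[0,5] ⇒ YES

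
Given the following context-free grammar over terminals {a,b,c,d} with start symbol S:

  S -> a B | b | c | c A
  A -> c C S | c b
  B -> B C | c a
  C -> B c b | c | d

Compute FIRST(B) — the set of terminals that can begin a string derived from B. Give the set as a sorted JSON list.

FIRST iteration:
round 1:
  A via A→c C S: +{c}
  B via B→c a: +{c}
  C via C→B c b: +{c}
  C via C→d: +{d}
  S via S→a B: +{a}
  S via S→b: +{b}
  S via S→c: +{c}
  S: {a,b,c}  A: {c}  B: {c}  C: {c,d}
round 2: (no change)
  S: {a,b,c}  A: {c}  B: {c}  C: {c,d}

FIRST(B) = ["c"]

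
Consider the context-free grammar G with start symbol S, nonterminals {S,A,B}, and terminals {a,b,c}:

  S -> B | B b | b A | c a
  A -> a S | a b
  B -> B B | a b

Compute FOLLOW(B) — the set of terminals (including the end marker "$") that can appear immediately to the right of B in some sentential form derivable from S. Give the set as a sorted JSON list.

Compute FIRST by fixpoint:
round 1:
  A via A→a S: +{a}
  B via B→a b: +{a}
  S via S→B: +{a}
  S via S→b A: +{b}
  S via S→c a: +{c}
  FIRST[S]={a,b,c}  FIRST[A]={a}  FIRST[B]={a}
round 2: (stable)
  FIRST[S]={a,b,c}  FIRST[A]={a}  FIRST[B]={a}

FOLLOW iteration:
seed FOLLOW(S) with $
iter 1:
  B→B B: FOLLOW(B) ⊇ FIRST(B) = {a}; new: +{a}
  S→B: FOLLOW(B) ⊇ FOLLOW(S) ⊇ {$}; new: +{$}
  S→B b: FOLLOW(B) ⊇ FIRST(b) = {b}; new: +{b}
  S→b A: FOLLOW(A) ⊇ FOLLOW(S) ⊇ {$}; new: +{$}
  FOLLOW(S)={$}  FOLLOW(A)={$}  FOLLOW(B)={$,a,b}
iter 2: done
  FOLLOW(S)={$}  FOLLOW(A)={$}  FOLLOW(B)={$,a,b}

FOLLOW(B) = ["$", "a", "b"]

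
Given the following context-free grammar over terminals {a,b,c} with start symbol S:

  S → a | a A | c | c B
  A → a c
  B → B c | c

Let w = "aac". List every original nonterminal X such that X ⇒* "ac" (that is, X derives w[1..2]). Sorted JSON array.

Convert to CNF:
  S -> T0 A | T1 B | a | c
  A -> T0 T1
  B -> B T1 | c
  T0 -> a
  T1 -> c

CYK fill — only the sub-triangle for w[1..2]:
  [1..1]={S,T0}  "a"  orig:{S}
  [2..2]={B,S,T1}  "c"  orig:{B,S}
  [1..2]={A}  "ac"

Original NTs in T[1,2] deriving "ac": ["A"]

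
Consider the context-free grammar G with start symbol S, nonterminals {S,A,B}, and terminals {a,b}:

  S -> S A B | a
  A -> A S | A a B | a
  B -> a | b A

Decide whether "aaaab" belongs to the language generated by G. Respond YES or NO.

Convert to CNF:
  S -> S X3 | a
  A -> A S | A X2 | a
  B -> T1 A | a
  T0 -> a
  T1 -> b
  X2 -> T0 B
  X3 -> A B

CYK fill:
  T[0,0] 'a' = {A,B,S,T0}  orig:{A,B,S}
  T[1,1] 'a' = {A,B,S,T0}  orig:{A,B,S}
  T[2,2] 'a' = {A,B,S,T0}  orig:{A,B,S}
  T[3,3] 'a' = {A,B,S,T0}  orig:{A,B,S}
  T[4,4] 'b' = {T1}  orig:{}
  T[0,1] 'aa' = {A,X2,X3}  orig:{A}
  T[1,2] 'aa' = {A,X2,X3}  orig:{A}
  T[2,3] 'aa' = {A,X2,X3}  orig:{A}
  T[3,4] 'ab' = ∅
  T[0,2] 'aaa' = {A,S,X3}  orig:{A,S}
  T[1,3] 'aaa' = {A,S,X3}  orig:{A,S}
  T[2,4] 'aab' = ∅
  T[0,3] 'aaaa' = {A,S,X3}  orig:{A,S}
  T[1,4] 'aaab' = ∅
  T[0,4] 'aaaab' = ∅

S ∉ T[0,4] ⇒ NO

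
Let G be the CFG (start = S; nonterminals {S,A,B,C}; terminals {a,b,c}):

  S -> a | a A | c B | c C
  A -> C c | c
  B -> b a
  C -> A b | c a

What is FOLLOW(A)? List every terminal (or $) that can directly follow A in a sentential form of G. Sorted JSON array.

Compute FIRST by fixpoint:
round 1:
  A via A→c: +{c}
  B via B→b a: +{b}
  C via C→A b: +{c}
  S via S→a: +{a}
  S via S→c B: +{c}
  FIRST(S)={a,c}  FIRST(A)={c}  FIRST(B)={b}  FIRST(C)={c}
round 2: — fixpoint
  FIRST(S)={a,c}  FIRST(A)={c}  FIRST(B)={b}  FIRST(C)={c}

Compute FOLLOW by fixpoint:
seed FOLLOW(S) with $
pass 1:
  A→C c: FOLLOW(C) ⊇ FIRST(c) = {c}; new: +{c}
  C→A b: FOLLOW(A) ⊇ FIRST(b) = {b}; new: +{b}
  S→a A: FOLLOW(A) ⊇ FOLLOW(S) ⊇ {$}; new: +{$}
  S→c B: FOLLOW(B) ⊇ FOLLOW(S) ⊇ {$}; new: +{$}
  S→c C: FOLLOW(C) ⊇ FOLLOW(S) ⊇ {$}; new: +{$}
  FOLLOW[S]={$}  FOLLOW[A]={$,b}  FOLLOW[B]={$}  FOLLOW[C]={$,c}
pass 2: (stable)
  FOLLOW[S]={$}  FOLLOW[A]={$,b}  FOLLOW[B]={$}  FOLLOW[C]={$,c}

FOLLOW(A) = ["$", "b"]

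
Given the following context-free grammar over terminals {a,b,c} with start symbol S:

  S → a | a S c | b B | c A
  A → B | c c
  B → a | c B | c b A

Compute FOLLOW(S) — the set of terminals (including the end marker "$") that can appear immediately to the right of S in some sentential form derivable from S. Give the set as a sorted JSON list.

Compute FIRST by fixpoint:
iter 1:
  A via A→c c: +{c}
  B via B→a: +{a}
  B via B→c B: +{c}
  S via S→a: +{a}
  S via S→b B: +{b}
  S via S→c A: +{c}
  FIRST[S]={a,b,c}  FIRST[A]={c}  FIRST[B]={a,c}
iter 2:
  A via A→B: +{a}
  FIRST[S]={a,b,c}  FIRST[A]={a,c}  FIRST[B]={a,c}
iter 3: (stable)
  FIRST[S]={a,b,c}  FIRST[A]={a,c}  FIRST[B]={a,c}

FOLLOW iteration:
seed FOLLOW(S) with $
iter 1:
  S→a S c: FOLLOW(S) ⊇ FIRST(c) = {c}; new: +{c}
  S→b B: FOLLOW(B) ⊇ FOLLOW(S) ⊇ {$,c}; new: +{$,c}
  S→c A: FOLLOW(A) ⊇ FOLLOW(S) ⊇ {$,c}; new: +{$,c}
  FOLLOW[S]={$,c}  FOLLOW[A]={$,c}  FOLLOW[B]={$,c}
iter 2: done
  FOLLOW[S]={$,c}  FOLLOW[A]={$,c}  FOLLOW[B]={$,c}

FOLLOW(S) = ["$", "c"]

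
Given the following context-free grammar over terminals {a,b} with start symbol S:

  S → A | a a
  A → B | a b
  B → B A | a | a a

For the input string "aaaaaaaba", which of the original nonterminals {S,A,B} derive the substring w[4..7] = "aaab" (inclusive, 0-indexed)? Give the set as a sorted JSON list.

Convert to CNF:
  S -> B A | T0 T0 | T0 T1 | a
  A -> B A | T0 T0 | T0 T1 | a
  B -> B A | T0 T0 | a
  T0 -> a
  T1 -> b

CYK table (by increasing span) — only the sub-triangle for w[4..7]:
  T[4,4] 'a' = {A,B,S,T0}  orig:{A,B,S}
  T[5,5] 'a' = {A,B,S,T0}  orig:{A,B,S}
  T[6,6] 'a' = {A,B,S,T0}  orig:{A,B,S}
  T[7,7] 'b' = {T1}  orig:{}
  T[4,5] 'aa' = {A,B,S}
  T[5,6] 'aa' = {A,B,S}
  T[6,7] 'ab' = {A,S}
  T[4,6] 'aaa' = {A,B,S}
  T[5,7] 'aab' = {A,B,S}
  T[4,7] 'aaab' = {A,B,S}

Original NTs in T[4,7] deriving "aaab": ["A", "B", "S"]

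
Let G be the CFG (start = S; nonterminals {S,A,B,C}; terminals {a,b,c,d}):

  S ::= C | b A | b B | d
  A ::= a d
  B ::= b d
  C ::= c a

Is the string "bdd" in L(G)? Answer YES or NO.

CNF form of G:
  S -> T2 A | T2 B | T3 T0 | d
  A -> T0 T1
  B -> T2 T1
  C -> T3 T0
  T0 -> a
  T1 -> d
  T2 -> b
  T3 -> c

Fill CYK table bottom-up:
  [0..0]={T2}  "b"  orig:{}
  [1..1]={S,T1}  "d"  orig:{S}
  [2..2]={S,T1}  "d"  orig:{S}
  [0..1]={B}  "bd"
  [1..2]=∅  "dd"
  [0..2]=∅  "bdd"

S ∉ T[0,2] ⇒ NO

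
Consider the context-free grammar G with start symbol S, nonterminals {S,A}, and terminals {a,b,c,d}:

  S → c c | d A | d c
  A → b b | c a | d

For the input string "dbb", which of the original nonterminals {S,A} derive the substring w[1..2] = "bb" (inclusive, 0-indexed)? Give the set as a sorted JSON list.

Convert to CNF:
  S -> T1 T1 | T3 A | T3 T1
  A -> T0 T0 | T1 T2 | d
  T0 -> b
  T1 -> c
  T2 -> a
  T3 -> d

CYK fill (cells [i..j] with 1 ≤ i ≤ j ≤ 2 only):
  T[1,1] 'b' = {T0}  orig:{}
  T[2,2] 'b' = {T0}  orig:{}
  T[1,2] 'bb' = {A}

Original NTs in T[1,2] deriving "bb": ["A"]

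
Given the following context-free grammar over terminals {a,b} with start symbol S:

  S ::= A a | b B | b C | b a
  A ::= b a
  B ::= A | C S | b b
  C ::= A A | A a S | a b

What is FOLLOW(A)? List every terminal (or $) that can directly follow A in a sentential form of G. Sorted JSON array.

FIRST sets, iterate to fixpoint:
iter 1:
  A via A→b a: +{b}
  B via B→A: +{b}
  C via C→A A: +{b}
  C via C→a b: +{a}
  S via S→A a: +{b}
  FIRST(S)={b}  FIRST(A)={b}  FIRST(B)={b}  FIRST(C)={a,b}
iter 2:
  B via B→C S: +{a}
  FIRST(S)={b}  FIRST(A)={b}  FIRST(B)={a,b}  FIRST(C)={a,b}
iter 3: — fixpoint
  FIRST(S)={b}  FIRST(A)={b}  FIRST(B)={a,b}  FIRST(C)={a,b}

FOLLOW iteration:
initialize: $ ∈ FOLLOW(S)
iter 1:
  B→C S: FOLLOW(C) ⊇ FIRST(S) = {b}; new: +{b}
  C→A A: FOLLOW(A) ⊇ FIRST(A) = {b}; new: +{b}
  C→A a S: FOLLOW(A) ⊇ FIRST(a) = {a}; new: +{a}
  C→A a S: FOLLOW(S) ⊇ FOLLOW(C) ⊇ {b}; new: +{b}
  S→b B: FOLLOW(B) ⊇ FOLLOW(S) ⊇ {$,b}; new: +{$,b}
  S→b C: FOLLOW(C) ⊇ FOLLOW(S) ⊇ {$,b}; new: +{$}
  S: {$,b}  A: {a,b}  B: {$,b}  C: {$,b}
iter 2:
  B→A: FOLLOW(A) ⊇ FOLLOW(B) ⊇ {$,b}; new: +{$}
  S: {$,b}  A: {$,a,b}  B: {$,b}  C: {$,b}
iter 3: — fixpoint
  S: {$,b}  A: {$,a,b}  B: {$,b}  C: {$,b}

FOLLOW(A) = ["$", "a", "b"]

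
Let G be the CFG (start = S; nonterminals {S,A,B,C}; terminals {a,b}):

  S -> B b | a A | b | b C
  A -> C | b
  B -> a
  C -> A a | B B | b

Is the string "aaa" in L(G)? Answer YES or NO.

CNF form of G:
  S -> B T1 | T0 A | T1 C | b
  A -> A T0 | B B | b
  B -> a
  C -> A T0 | B B | b
  T0 -> a
  T1 -> b

Fill CYK table bottom-up:
  T[0,0] 'a' = {B,T0}  orig:{B}
  T[1,1] 'a' = {B,T0}  orig:{B}
  T[2,2] 'a' = {B,T0}  orig:{B}
  T[0,1] 'aa' = {A,C}
  T[1,2] 'aa' = {A,C}
  T[0,2] 'aaa' = {A,C,S}

S ∈ T[0,2] ⇒ YES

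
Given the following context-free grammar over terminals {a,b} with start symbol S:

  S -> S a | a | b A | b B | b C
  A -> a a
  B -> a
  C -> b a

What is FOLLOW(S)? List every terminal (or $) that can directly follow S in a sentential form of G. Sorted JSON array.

FIRST sets, iterate to fixpoint:
pass 1:
  A via A→a a: +{a}
  B via B→a: +{a}
  C via C→b a: +{b}
  S via S→a: +{a}
  S via S→b A: +{b}
  FIRST(S)={a,b}  FIRST(A)={a}  FIRST(B)={a}  FIRST(C)={b}
pass 2: (stable)
  FIRST(S)={a,b}  FIRST(A)={a}  FIRST(B)={a}  FIRST(C)={b}

Compute FOLLOW by fixpoint:
initialize: $ ∈ FOLLOW(S)
round 1:
  S→S a: FOLLOW(S) ⊇ FIRST(a) = {a}; new: +{a}
  S→b A: FOLLOW(A) ⊇ FOLLOW(S) ⊇ {$,a}; new: +{$,a}
  S→b B: FOLLOW(B) ⊇ FOLLOW(S) ⊇ {$,a}; new: +{$,a}
  S→b C: FOLLOW(C) ⊇ FOLLOW(S) ⊇ {$,a}; new: +{$,a}
  S: {$,a}  A: {$,a}  B: {$,a}  C: {$,a}
round 2: (no change)
  S: {$,a}  A: {$,a}  B: {$,a}  C: {$,a}

FOLLOW(S) = ["$", "a"]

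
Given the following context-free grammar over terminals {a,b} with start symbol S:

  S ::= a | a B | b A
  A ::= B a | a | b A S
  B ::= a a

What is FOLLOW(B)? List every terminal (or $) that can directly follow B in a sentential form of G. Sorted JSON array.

FIRST sets, iterate to fixpoint:
round 1:
  A via A→a: +{a}
  A via A→b A S: +{b}
  B via B→a a: +{a}
  S via S→a: +{a}
  S via S→b A: +{b}
  FIRST(S)={a,b}  FIRST(A)={a,b}  FIRST(B)={a}
round 2: (no change)
  FIRST(S)={a,b}  FIRST(A)={a,b}  FIRST(B)={a}

FOLLOW sets:
seed FOLLOW(S) with $
iter 1:
  A→B a: FOLLOW(B) ⊇ FIRST(a) = {a}; new: +{a}
  A→b A S: FOLLOW(A) ⊇ FIRST(S) = {a,b}; new: +{a,b}
  A→b A S: FOLLOW(S) ⊇ FOLLOW(A) ⊇ {a,b}; new: +{a,b}
  S→a B: FOLLOW(B) ⊇ FOLLOW(S) ⊇ {$,a,b}; new: +{$,b}
  S→b A: FOLLOW(A) ⊇ FOLLOW(S) ⊇ {$,a,b}; new: +{$}
  FOLLOW[S]={$,a,b}  FOLLOW[A]={$,a,b}  FOLLOW[B]={$,a,b}
iter 2: (no change)
  FOLLOW[S]={$,a,b}  FOLLOW[A]={$,a,b}  FOLLOW[B]={$,a,b}

FOLLOW(B) = ["$", "a", "b"]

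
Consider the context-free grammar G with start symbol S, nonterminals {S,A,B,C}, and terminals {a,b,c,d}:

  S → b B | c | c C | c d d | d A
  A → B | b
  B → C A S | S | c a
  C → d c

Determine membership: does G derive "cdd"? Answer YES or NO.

CNF form of G:
  S -> T0 B | T1 C | T1 X8 | T3 A | c
  A -> C X4 | T0 B | T1 C | T1 T2 | T1 X5 | T3 A | b | c
  B -> C X6 | T0 B | T1 C | T1 T2 | T1 X7 | T3 A | c
  C -> T3 T1
  T0 -> b
  T1 -> c
  T2 -> a
  T3 -> d
  X4 -> A S
  X5 -> T3 T3
  X6 -> A S
  X7 -> T3 T3
  X8 -> T3 T3

Fill CYK table bottom-up:
  [0..0]={A,B,S,T1}  "c"  orig:{A,B,S}
  [1..1]={T3}  "d"  orig:{}
  [2..2]={T3}  "d"  orig:{}
  [0..1]=∅  "cd"
  [1..2]={X5,X7,X8}  "dd"  orig:{}
  [0..2]={A,B,S}  "cdd"

S ∈ T[0,2] ⇒ YES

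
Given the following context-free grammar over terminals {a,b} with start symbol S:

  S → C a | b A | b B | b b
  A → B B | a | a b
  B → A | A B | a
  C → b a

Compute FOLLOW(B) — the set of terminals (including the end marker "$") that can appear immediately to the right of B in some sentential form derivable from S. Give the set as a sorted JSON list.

FIRST sets, iterate to fixpoint:
pass 1:
  A via A→a: +{a}
  B via B→A: +{a}
  C via C→b a: +{b}
  S via S→C a: +{b}
  FIRST[S]={b}  FIRST[A]={a}  FIRST[B]={a}  FIRST[C]={b}
pass 2: done
  FIRST[S]={b}  FIRST[A]={a}  FIRST[B]={a}  FIRST[C]={b}

FOLLOW sets:
seed FOLLOW(S) with $
iter 1:
  A→B B: FOLLOW(B) ⊇ FIRST(B) = {a}; new: +{a}
  B→A: FOLLOW(A) ⊇ FOLLOW(B) ⊇ {a}; new: +{a}
  S→C a: FOLLOW(C) ⊇ FIRST(a) = {a}; new: +{a}
  S→b A: FOLLOW(A) ⊇ FOLLOW(S) ⊇ {$}; new: +{$}
  S→b B: FOLLOW(B) ⊇ FOLLOW(S) ⊇ {$}; new: +{$}
  FOLLOW(S)={$}  FOLLOW(A)={$,a}  FOLLOW(B)={$,a}  FOLLOW(C)={a}
iter 2: (no change)
  FOLLOW(S)={$}  FOLLOW(A)={$,a}  FOLLOW(B)={$,a}  FOLLOW(C)={a}

FOLLOW(B) = ["$", "a"]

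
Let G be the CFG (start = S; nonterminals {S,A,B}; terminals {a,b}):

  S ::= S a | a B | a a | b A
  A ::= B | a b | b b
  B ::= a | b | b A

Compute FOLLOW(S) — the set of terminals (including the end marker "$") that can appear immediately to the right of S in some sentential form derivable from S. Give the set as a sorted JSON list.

FIRST iteration:
iter 1:
  A via A→a b: +{a}
  A via A→b b: +{b}
  B via B→a: +{a}
  B via B→b: +{b}
  S via S→a B: +{a}
  S via S→b A: +{b}
  FIRST[S]={a,b}  FIRST[A]={a,b}  FIRST[B]={a,b}
iter 2: — fixpoint
  FIRST[S]={a,b}  FIRST[A]={a,b}  FIRST[B]={a,b}

Compute FOLLOW by fixpoint:
FOLLOW(S) := {$}
pass 1:
  S→S a: FOLLOW(S) ⊇ FIRST(a) = {a}; new: +{a}
  S→a B: FOLLOW(B) ⊇ FOLLOW(S) ⊇ {$,a}; new: +{$,a}
  S→b A: FOLLOW(A) ⊇ FOLLOW(S) ⊇ {$,a}; new: +{$,a}
  FOLLOW(S)={$,a}  FOLLOW(A)={$,a}  FOLLOW(B)={$,a}
pass 2: (stable)
  FOLLOW(S)={$,a}  FOLLOW(A)={$,a}  FOLLOW(B)={$,a}

FOLLOW(S) = ["$", "a"]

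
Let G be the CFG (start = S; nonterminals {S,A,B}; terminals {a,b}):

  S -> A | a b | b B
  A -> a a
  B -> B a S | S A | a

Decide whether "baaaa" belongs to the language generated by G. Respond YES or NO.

Convert to CNF:
  S -> T0 T0 | T0 T1 | T1 B
  A -> T0 T0
  B -> B X2 | S A | a
  T0 -> a
  T1 -> b
  X2 -> T0 S

Fill CYK table bottom-up:
  T[0,0] 'b' = {T1}  orig:{}
  T[1,1] 'a' = {B,T0}  orig:{B}
  T[2,2] 'a' = {B,T0}  orig:{B}
  T[3,3] 'a' = {B,T0}  orig:{B}
  T[4,4] 'a' = {B,T0}  orig:{B}
  T[0,1] 'ba' = {S}
  T[1,2] 'aa' = {A,S}
  T[2,3] 'aa' = {A,S}
  T[3,4] 'aa' = {A,S}
  T[0,2] 'baa' = ∅
  T[1,3] 'aaa' = {X2}  orig:{}
  T[2,4] 'aaa' = {X2}  orig:{}
  T[0,3] 'baaa' = {B}
  T[1,4] 'aaaa' = {B}
  T[0,4] 'baaaa' = {S}

S ∈ T[0,4] ⇒ YES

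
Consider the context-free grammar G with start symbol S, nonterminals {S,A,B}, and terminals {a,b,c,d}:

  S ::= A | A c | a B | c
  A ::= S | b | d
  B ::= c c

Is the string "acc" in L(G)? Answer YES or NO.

CNF form of G:
  S -> A T0 | T1 B | b | c | d
  A -> A T0 | T1 B | b | c | d
  B -> T0 T0
  T0 -> c
  T1 -> a

CYK table (by increasing span):
  cell(0,0) a: {T1}  orig:{}
  cell(1,1) c: {A,S,T0}  orig:{A,S}
  cell(2,2) c: {A,S,T0}  orig:{A,S}
  cell(0,1) ac: ∅
  cell(1,2) cc: {A,B,S}
  cell(0,2) acc: {A,S}

S ∈ T[0,2] ⇒ YES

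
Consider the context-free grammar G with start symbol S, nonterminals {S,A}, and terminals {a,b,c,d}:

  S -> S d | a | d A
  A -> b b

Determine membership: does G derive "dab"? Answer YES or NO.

Convert to CNF:
  S -> S T1 | T1 A | a
  A -> T0 T0
  T0 -> b
  T1 -> d

CYK fill:
  cell(0,0) d: {T1}  orig:{}
  cell(1,1) a: {S}
  cell(2,2) b: {T0}  orig:{}
  cell(0,1) da: ∅
  cell(1,2) ab: ∅
  cell(0,2) dab: ∅

S ∉ T[0,2] ⇒ NO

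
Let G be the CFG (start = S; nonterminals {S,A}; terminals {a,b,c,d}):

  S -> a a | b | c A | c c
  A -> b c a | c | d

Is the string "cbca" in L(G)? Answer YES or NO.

CNF form of G:
  S -> T1 A | T1 T1 | T2 T2 | b
  A -> T0 X3 | c | d
  T0 -> b
  T1 -> c
  T2 -> a
  X3 -> T1 T2

CYK table (by increasing span):
  T[0,0] 'c' = {A,T1}  orig:{A}
  T[1,1] 'b' = {S,T0}  orig:{S}
  T[2,2] 'c' = {A,T1}  orig:{A}
  T[3,3] 'a' = {T2}  orig:{}
  T[0,1] 'cb' = ∅
  T[1,2] 'bc' = ∅
  T[2,3] 'ca' = {X3}  orig:{}
  T[0,2] 'cbc' = ∅
  T[1,3] 'bca' = {A}
  T[0,3] 'cbca' = {S}

S ∈ T[0,3] ⇒ YES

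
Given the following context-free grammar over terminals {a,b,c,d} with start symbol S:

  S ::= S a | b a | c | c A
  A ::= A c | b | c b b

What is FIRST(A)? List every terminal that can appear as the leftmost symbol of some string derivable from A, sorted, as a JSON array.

Compute FIRST by fixpoint:
[1]
  A via A→b: +{b}
  A via A→c b b: +{c}
  S via S→b a: +{b}
  S via S→c: +{c}
  S: {b,c}  A: {b,c}
[2] (stable)
  S: {b,c}  A: {b,c}

FIRST(A) = ["b", "c"]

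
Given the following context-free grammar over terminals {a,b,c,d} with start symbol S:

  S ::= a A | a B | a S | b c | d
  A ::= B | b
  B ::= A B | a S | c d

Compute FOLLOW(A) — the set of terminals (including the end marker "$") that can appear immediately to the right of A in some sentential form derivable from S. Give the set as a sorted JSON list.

Compute FIRST by fixpoint:
pass 1:
  A via A→b: +{b}
  B via B→A B: +{b}
  B via B→a S: +{a}
  B via B→c d: +{c}
  S via S→a A: +{a}
  S via S→b c: +{b}
  S via S→d: +{d}
  S: {a,b,d}  A: {b}  B: {a,b,c}
pass 2:
  A via A→B: +{a,c}
  S: {a,b,d}  A: {a,b,c}  B: {a,b,c}
pass 3: (no change)
  S: {a,b,d}  A: {a,b,c}  B: {a,b,c}

Compute FOLLOW by fixpoint:
initialize: $ ∈ FOLLOW(S)
pass 1:
  B→A B: FOLLOW(A) ⊇ FIRST(B) = {a,b,c}; new: +{a,b,c}
  S→a A: FOLLOW(A) ⊇ FOLLOW(S) ⊇ {$}; new: +{$}
  S→a B: FOLLOW(B) ⊇ FOLLOW(S) ⊇ {$}; new: +{$}
  FOLLOW[S]={$}  FOLLOW[A]={$,a,b,c}  FOLLOW[B]={$}
pass 2:
  A→B: FOLLOW(B) ⊇ FOLLOW(A) ⊇ {$,a,b,c}; new: +{a,b,c}
  B→a S: FOLLOW(S) ⊇ FOLLOW(B) ⊇ {$,a,b,c}; new: +{a,b,c}
  FOLLOW[S]={$,a,b,c}  FOLLOW[A]={$,a,b,c}  FOLLOW[B]={$,a,b,c}
pass 3: (stable)
  FOLLOW[S]={$,a,b,c}  FOLLOW[A]={$,a,b,c}  FOLLOW[B]={$,a,b,c}

FOLLOW(A) = ["$", "a", "b", "c"]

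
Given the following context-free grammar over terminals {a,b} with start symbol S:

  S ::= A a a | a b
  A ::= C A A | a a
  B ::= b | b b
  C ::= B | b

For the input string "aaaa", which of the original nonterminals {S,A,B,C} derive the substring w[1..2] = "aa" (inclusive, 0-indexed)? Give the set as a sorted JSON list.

Convert to CNF:
  S -> A X3 | T0 T1
  A -> C X2 | T0 T0
  B -> T1 T1 | b
  C -> T1 T1 | b
  T0 -> a
  T1 -> b
  X2 -> A A
  X3 -> T0 T0

Fill CYK table bottom-up, restricted to cells inside w[1..2]:
  cell(1,1) a: {T0}  orig:{}
  cell(2,2) a: {T0}  orig:{}
  cell(1,2) aa: {A,X3}  orig:{A}

Original NTs in T[1,2] deriving "aa": ["A"]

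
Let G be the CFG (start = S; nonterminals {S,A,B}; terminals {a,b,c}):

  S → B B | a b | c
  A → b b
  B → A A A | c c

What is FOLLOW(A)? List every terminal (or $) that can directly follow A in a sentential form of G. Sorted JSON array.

FIRST sets, iterate to fixpoint:
[1]
  A via A→b b: +{b}
  B via B→A A A: +{b}
  B via B→c c: +{c}
  S via S→B B: +{b,c}
  S via S→a b: +{a}
  FIRST[S]={a,b,c}  FIRST[A]={b}  FIRST[B]={b,c}
[2] done
  FIRST[S]={a,b,c}  FIRST[A]={b}  FIRST[B]={b,c}

Compute FOLLOW by fixpoint:
FOLLOW(S) := {$}
[1]
  B→A A A: FOLLOW(A) ⊇ FIRST(A) = {b}; new: +{b}
  S→B B: FOLLOW(B) ⊇ FIRST(B) = {b,c}; new: +{b,c}
  S→B B: FOLLOW(B) ⊇ FOLLOW(S) ⊇ {$}; new: +{$}
  FOLLOW(S)={$}  FOLLOW(A)={b}  FOLLOW(B)={$,b,c}
[2]
  B→A A A: FOLLOW(A) ⊇ FOLLOW(B) ⊇ {$,b,c}; new: +{$,c}
  FOLLOW(S)={$}  FOLLOW(A)={$,b,c}  FOLLOW(B)={$,b,c}
[3] (stable)
  FOLLOW(S)={$}  FOLLOW(A)={$,b,c}  FOLLOW(B)={$,b,c}

FOLLOW(A) = ["$", "b", "c"]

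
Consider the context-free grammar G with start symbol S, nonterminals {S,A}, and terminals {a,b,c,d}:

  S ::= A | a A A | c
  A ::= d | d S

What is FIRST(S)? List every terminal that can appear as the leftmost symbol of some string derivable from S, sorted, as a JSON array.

FIRST sets, iterate to fixpoint:
iter 1:
  A via A→d: +{d}
  S via S→A: +{d}
  S via S→a A A: +{a}
  S via S→c: +{c}
  FIRST(S)={a,c,d}  FIRST(A)={d}
iter 2: — fixpoint
  FIRST(S)={a,c,d}  FIRST(A)={d}

FIRST(S) = ["a", "c", "d"]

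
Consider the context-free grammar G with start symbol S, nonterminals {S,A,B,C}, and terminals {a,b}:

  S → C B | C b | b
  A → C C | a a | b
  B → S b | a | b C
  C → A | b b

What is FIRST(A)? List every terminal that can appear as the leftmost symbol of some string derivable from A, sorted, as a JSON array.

FIRST iteration:
iter 1:
  A via A→a a: +{a}
  A via A→b: +{b}
  B via B→a: +{a}
  B via B→b C: +{b}
  C via C→A: +{a,b}
  S via S→C B: +{a,b}
  FIRST[S]={a,b}  FIRST[A]={a,b}  FIRST[B]={a,b}  FIRST[C]={a,b}
iter 2: (stable)
  FIRST[S]={a,b}  FIRST[A]={a,b}  FIRST[B]={a,b}  FIRST[C]={a,b}

FIRST(A) = ["a", "b"]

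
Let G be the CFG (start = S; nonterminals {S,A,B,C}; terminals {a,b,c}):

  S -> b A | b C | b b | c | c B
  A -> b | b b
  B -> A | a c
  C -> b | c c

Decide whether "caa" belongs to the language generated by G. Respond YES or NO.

CNF form of G:
  S -> T0 A | T0 C | T0 T0 | T2 B | c
  A -> T0 T0 | b
  B -> T0 T0 | T1 T2 | b
  C -> T2 T2 | b
  T0 -> b
  T1 -> a
  T2 -> c

CYK table (by increasing span):
  [0..0]={S,T2}  "c"  orig:{S}
  [1..1]={T1}  "a"  orig:{}
  [2..2]={T1}  "a"  orig:{}
  [0..1]=∅  "ca"
  [1..2]=∅  "aa"
  [0..2]=∅  "caa"

S ∉ T[0,2] ⇒ NO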